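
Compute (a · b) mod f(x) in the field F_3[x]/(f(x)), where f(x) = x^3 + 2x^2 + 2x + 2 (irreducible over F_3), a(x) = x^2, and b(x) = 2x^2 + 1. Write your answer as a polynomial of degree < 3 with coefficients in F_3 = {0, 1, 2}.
a · b ≡ 2x^2 + x + 2 (mod f(x))

Multiply in F_3[x]: a(x)·b(x) = (x^2)·(2x^2 + 1) = 2x^4 + x^2. This has degree ≥ 3, so divide by f(x) over F_3: 2x^4 + x^2 = (2x + 2)·(x^3 + 2x^2 + 2x + 2) + (2x^2 + x + 2). Hence a·b ≡ 2x^2 + x + 2 (mod f). (F_3[x]/(f) is a field with 3^3 = 27 elements since f is irreducible of degree 3.)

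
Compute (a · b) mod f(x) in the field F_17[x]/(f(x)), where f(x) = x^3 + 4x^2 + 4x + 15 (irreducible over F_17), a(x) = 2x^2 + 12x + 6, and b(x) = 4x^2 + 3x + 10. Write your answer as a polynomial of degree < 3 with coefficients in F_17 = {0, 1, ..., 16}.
a · b ≡ 11x^2 + 15x + 2 (mod f(x))

Multiply in F_17[x]: a(x)·b(x) = (2x^2 + 12x + 6)·(4x^2 + 3x + 10) = 8x^4 + 3x^3 + 12x^2 + 2x + 9. This has degree ≥ 3, so divide by f(x) over F_17: 8x^4 + 3x^3 + 12x^2 + 2x + 9 = (8x + 5)·(x^3 + 4x^2 + 4x + 15) + (11x^2 + 15x + 2). Hence a·b ≡ 11x^2 + 15x + 2 (mod f). (F_17[x]/(f) is a field with 17^3 = 4913 elements since f is irreducible of degree 3.)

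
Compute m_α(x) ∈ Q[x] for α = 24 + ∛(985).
m_α(x) = x^3 - 72x^2 + 1728x - 14809

Set β = α - 24 = ∛(985), so β^3 = 985. Then (α - 24)^3 - 985 = 0, i.e. α is a root of g(x) = (x - 24)^3 - 985 = x^3 - 72x^2 + 1728x - 14809. Since g(x) = h(x - 24) where h(x) = x^3 - 985, and h is irreducible over Q (because 985 is not a perfect cube, so h has no rational root, and a monic cubic with no rational root is irreducible), g is also irreducible (irreducibility is preserved under the substitution x → x - 24). Hence m_α(x) = x^3 - 72x^2 + 1728x - 14809.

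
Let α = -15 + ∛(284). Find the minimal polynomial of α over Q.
m_α(x) = x^3 + 45x^2 + 675x + 3091

Set β = α + 15 = ∛(284), so β^3 = 284. Then (α + 15)^3 - 284 = 0, i.e. α is a root of g(x) = (x + 15)^3 - 284 = x^3 + 45x^2 + 675x + 3091. Since g(x) = h(x + 15) where h(x) = x^3 - 284, and h is irreducible over Q (because 284 is not a perfect cube, so h has no rational root, and a monic cubic with no rational root is irreducible), g is also irreducible (irreducibility is preserved under the substitution x → x + 15). Hence m_α(x) = x^3 + 45x^2 + 675x + 3091.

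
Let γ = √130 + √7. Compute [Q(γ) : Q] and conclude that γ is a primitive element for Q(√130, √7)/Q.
[Q(γ) : Q] = 4 (equivalently, Q(γ) = Q(√130, √7))

Obviously Q(γ) ⊆ Q(√130, √7), and [Q(√130, √7):Q] = 4 (since 130, 7 are distinct squarefree integers > 1 with 910 not a perfect square). To show equality we compute the minimal polynomial of γ. From γ = √130 + √7: γ^2 = 130 + 2√(910) + 7 = 137 + 2√(910), so γ^2 - 137 = 2√(910); squaring, (γ^2 - 137)^2 = 4·910, i.e. γ^4 - 274γ^2 + 18769 - 3640 = 0, i.e. γ^4 - 274γ^2 + 15129 = 0. So γ is a root of x^4 - 274x^2 + 15129. This polynomial is irreducible over Q: it has no rational root (each ±√130 ± √7 is irrational), and any factorization into two quadratics over Q would force √(910) ∈ Q (pairing opposite roots) or √130, √7 ∈ Q (other pairings), all impossible. Hence [Q(γ):Q] = 4 = [Q(√130, √7):Q], so Q(γ) = Q(√130, √7).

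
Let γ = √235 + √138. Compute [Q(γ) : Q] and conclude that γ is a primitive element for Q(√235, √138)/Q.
[Q(γ) : Q] = 4 (equivalently, Q(γ) = Q(√235, √138))

Obviously Q(γ) ⊆ Q(√235, √138), and [Q(√235, √138):Q] = 4 (since 235, 138 are distinct squarefree integers > 1 with 32430 not a perfect square). To show equality we compute the minimal polynomial of γ. From γ = √235 + √138: γ^2 = 235 + 2√(32430) + 138 = 373 + 2√(32430), so γ^2 - 373 = 2√(32430); squaring, (γ^2 - 373)^2 = 4·32430, i.e. γ^4 - 746γ^2 + 139129 - 129720 = 0, i.e. γ^4 - 746γ^2 + 9409 = 0. So γ is a root of x^4 - 746x^2 + 9409. This polynomial is irreducible over Q: it has no rational root (each ±√235 ± √138 is irrational), and any factorization into two quadratics over Q would force √(32430) ∈ Q (pairing opposite roots) or √235, √138 ∈ Q (other pairings), all impossible. Hence [Q(γ):Q] = 4 = [Q(√235, √138):Q], so Q(γ) = Q(√235, √138).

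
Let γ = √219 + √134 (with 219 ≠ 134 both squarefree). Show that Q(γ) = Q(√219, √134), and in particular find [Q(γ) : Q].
[Q(γ) : Q] = 4 (equivalently, Q(γ) = Q(√219, √134))

Obviously Q(γ) ⊆ Q(√219, √134), and [Q(√219, √134):Q] = 4 (since 219, 134 are distinct squarefree integers > 1 with 29346 not a perfect square). To show equality we compute the minimal polynomial of γ. From γ = √219 + √134: γ^2 = 219 + 2√(29346) + 134 = 353 + 2√(29346), so γ^2 - 353 = 2√(29346); squaring, (γ^2 - 353)^2 = 4·29346, i.e. γ^4 - 706γ^2 + 124609 - 117384 = 0, i.e. γ^4 - 706γ^2 + 7225 = 0. So γ is a root of x^4 - 706x^2 + 7225. This polynomial is irreducible over Q: it has no rational root (each ±√219 ± √134 is irrational), and any factorization into two quadratics over Q would force √(29346) ∈ Q (pairing opposite roots) or √219, √134 ∈ Q (other pairings), all impossible. Hence [Q(γ):Q] = 4 = [Q(√219, √134):Q], so Q(γ) = Q(√219, √134).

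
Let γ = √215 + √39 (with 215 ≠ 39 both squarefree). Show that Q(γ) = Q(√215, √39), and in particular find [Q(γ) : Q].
[Q(γ) : Q] = 4 (equivalently, Q(γ) = Q(√215, √39))

Obviously Q(γ) ⊆ Q(√215, √39), and [Q(√215, √39):Q] = 4 (since 215, 39 are distinct squarefree integers > 1 with 8385 not a perfect square). To show equality we compute the minimal polynomial of γ. From γ = √215 + √39: γ^2 = 215 + 2√(8385) + 39 = 254 + 2√(8385), so γ^2 - 254 = 2√(8385); squaring, (γ^2 - 254)^2 = 4·8385, i.e. γ^4 - 508γ^2 + 64516 - 33540 = 0, i.e. γ^4 - 508γ^2 + 30976 = 0. So γ is a root of x^4 - 508x^2 + 30976. This polynomial is irreducible over Q: it has no rational root (each ±√215 ± √39 is irrational), and any factorization into two quadratics over Q would force √(8385) ∈ Q (pairing opposite roots) or √215, √39 ∈ Q (other pairings), all impossible. Hence [Q(γ):Q] = 4 = [Q(√215, √39):Q], so Q(γ) = Q(√215, √39).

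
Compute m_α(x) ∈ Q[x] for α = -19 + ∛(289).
m_α(x) = x^3 + 57x^2 + 1083x + 6570

Set β = α + 19 = ∛(289), so β^3 = 289. Then (α + 19)^3 - 289 = 0, i.e. α is a root of g(x) = (x + 19)^3 - 289 = x^3 + 57x^2 + 1083x + 6570. Since g(x) = h(x + 19) where h(x) = x^3 - 289, and h is irreducible over Q (because 289 is not a perfect cube, so h has no rational root, and a monic cubic with no rational root is irreducible), g is also irreducible (irreducibility is preserved under the substitution x → x + 19). Hence m_α(x) = x^3 + 57x^2 + 1083x + 6570.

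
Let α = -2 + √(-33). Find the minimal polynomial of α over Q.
m_α(x) = x^2 + 4x + 37

From α + 2 = √(-33), squaring gives (α + 2)^2 = -33, i.e. α^2 + 4α + 4 = -33, so α^2 + 4α + 37 = 0. The discriminant of x^2 + 4x + 37 is (4)^2 - 4·(37) = 16 - 148 = -132, and 4·(-33) is not a perfect square in Q since -33 is squarefree and ≠ 1. Hence x^2 + 4x + 37 is irreducible over Q and is the minimal polynomial of α.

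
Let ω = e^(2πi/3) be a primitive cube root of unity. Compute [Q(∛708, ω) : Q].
[Q(∛708, ω) : Q] = 6

[Q(∛708):Q] = 3 (min poly x^3 - 708, irreducible since 708 is not a perfect cube). [Q(ω):Q] = 2 (min poly x^2 + x + 1). Since Q(∛708) ⊂ R and ω ∉ R, we have ω ∉ Q(∛708), so x^2 + x + 1 remains irreducible over Q(∛708) and [Q(∛708, ω) : Q(∛708)] = 2. By the tower law, [Q(∛708, ω) : Q] = 3 · 2 = 6. (In fact Q(∛708, ω) is the splitting field of x^3 - 708 over Q.)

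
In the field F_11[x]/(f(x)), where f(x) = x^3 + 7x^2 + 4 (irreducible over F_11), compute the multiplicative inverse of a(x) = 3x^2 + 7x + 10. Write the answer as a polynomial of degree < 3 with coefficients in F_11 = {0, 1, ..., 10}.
a(x)^(-1) ≡ 3x^2 + 2 (mod f(x))

Since f is irreducible over F_11, F_11[x]/(f) is a field and a(x) ≠ 0 has an inverse. Apply the extended Euclidean algorithm to f(x) and a(x) in F_11[x]: f(x) = (4x + 4)·a(x) + (9x + 8);  a(x) = (4x + 7)·(9x + 8) + (9). The last nonzero remainder is the constant 9 = gcd(f, a) in F_11. Back-substituting through the division chain expresses 9 = s(x)·a(x) + t(x)·f(x) with s(x) ≡ 5x^2 + 7 (mod f), so (5x^2 + 7)·a(x) ≡ 9 (mod f). Multiplying by 9^(-1) ≡ 5 in F_11 gives a(x)^(-1) ≡ 5·(5x^2 + 7) ≡ 3x^2 + 2 (mod f). Check: (3x^2 + 7x + 10)·(3x^2 + 2) = 9x^4 + 10x^3 + 3x^2 + 3x + 9 ≡ 1 (mod x^3 + 7x^2 + 4).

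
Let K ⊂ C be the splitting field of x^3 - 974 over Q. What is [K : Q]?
[K : Q] = 6

The roots of x^3 - 974 are ∛974, ω∛974, ω^2∛974 where ω = e^(2πi/3) is a primitive cube root of unity, so K = Q(∛974, ω). Now [Q(∛974):Q] = 3 (since 974 is not a perfect cube, x^3 - 974 is irreducible) and [Q(ω):Q] = 2. Both 2 and 3 divide [K:Q], and [K:Q] ≤ 3·2 = 6, so [K:Q] = 6. (Equivalently: Q(∛974) ⊂ R but ω ∉ R, so [K : Q(∛974)] = 2.)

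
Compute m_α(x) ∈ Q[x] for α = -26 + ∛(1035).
m_α(x) = x^3 + 78x^2 + 2028x + 16541

Set β = α + 26 = ∛(1035), so β^3 = 1035. Then (α + 26)^3 - 1035 = 0, i.e. α is a root of g(x) = (x + 26)^3 - 1035 = x^3 + 78x^2 + 2028x + 16541. Since g(x) = h(x + 26) where h(x) = x^3 - 1035, and h is irreducible over Q (because 1035 is not a perfect cube, so h has no rational root, and a monic cubic with no rational root is irreducible), g is also irreducible (irreducibility is preserved under the substitution x → x + 26). Hence m_α(x) = x^3 + 78x^2 + 2028x + 16541.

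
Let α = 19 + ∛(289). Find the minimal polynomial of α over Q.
m_α(x) = x^3 - 57x^2 + 1083x - 7148

Set β = α - 19 = ∛(289), so β^3 = 289. Then (α - 19)^3 - 289 = 0, i.e. α is a root of g(x) = (x - 19)^3 - 289 = x^3 - 57x^2 + 1083x - 7148. Since g(x) = h(x - 19) where h(x) = x^3 - 289, and h is irreducible over Q (because 289 is not a perfect cube, so h has no rational root, and a monic cubic with no rational root is irreducible), g is also irreducible (irreducibility is preserved under the substitution x → x - 19). Hence m_α(x) = x^3 - 57x^2 + 1083x - 7148.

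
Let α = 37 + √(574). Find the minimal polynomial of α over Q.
m_α(x) = x^2 - 74x + 795

From α - 37 = √(574), squaring gives (α - 37)^2 = 574, i.e. α^2 - 74α + 1369 = 574, so α^2 - 74α + 795 = 0. The discriminant of x^2 - 74x + 795 is (-74)^2 - 4·(795) = 5476 - 3180 = 2296, and 4·(574) is not a perfect square in Q since 574 is squarefree and ≠ 1. Hence x^2 - 74x + 795 is irreducible over Q and is the minimal polynomial of α.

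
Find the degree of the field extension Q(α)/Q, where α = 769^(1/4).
[Q(α):Q] = 4

α is a root of x^4 - 769. By Eisenstein's criterion at the prime p = 769 (which divides the constant term 769 but p^2 = 591361 does not, since 769 is squarefree), x^4 - 769 is irreducible over Q. Hence [Q(α):Q] = 4.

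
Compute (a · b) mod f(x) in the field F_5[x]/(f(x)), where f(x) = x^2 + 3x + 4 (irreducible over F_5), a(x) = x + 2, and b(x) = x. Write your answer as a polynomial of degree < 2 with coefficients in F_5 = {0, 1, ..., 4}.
a · b ≡ 4x + 1 (mod f(x))

Multiply in F_5[x]: a(x)·b(x) = (x + 2)·(x) = x^2 + 2x. This has degree ≥ 2, so divide by f(x) over F_5: x^2 + 2x = (1)·(x^2 + 3x + 4) + (4x + 1). Hence a·b ≡ 4x + 1 (mod f). (F_5[x]/(f) is a field with 5^2 = 25 elements since f is irreducible of degree 2.)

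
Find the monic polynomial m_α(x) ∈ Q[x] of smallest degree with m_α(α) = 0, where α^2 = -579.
m_α(x) = x^2 + 579

α satisfies α^2 + 579 = 0, so x^2 + 579 annihilates α. Since d = -579 is squarefree and ≠ 1, it is not a perfect square in Q, so x^2 + 579 has no rational root and is therefore irreducible over Q (a degree-2 polynomial over a field is irreducible iff it has no root). Hence m_α(x) = x^2 + 579.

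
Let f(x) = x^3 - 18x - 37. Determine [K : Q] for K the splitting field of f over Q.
[K : Q] = 6

By the rational root test, any rational root of the monic integer polynomial f(x) = x^3 - 18x - 37 must be an integer dividing the constant term -37, i.e. one of ±{1, 37}. Evaluating: f(1) = -54, f(-1) = -20, f(37) = 49950, f(-37) = -50024; none is 0, so f has no rational root and is therefore irreducible over Q (a cubic with no linear factor over a field is irreducible). For an irreducible cubic, the Galois group is A_3 or S_3 according as the discriminant disc(f) = -4a^3 - 27b^2 = -4·(-18)^3 - 27·(-37)^2 = -13635 is or is not a square in Q. Here disc(f) = -13635 is not a perfect square in Q, so the Galois group of f over Q is not contained in A_3 and must be all of S_3. The splitting field has degree |S_3| = 6 over Q, so [K : Q] = 6.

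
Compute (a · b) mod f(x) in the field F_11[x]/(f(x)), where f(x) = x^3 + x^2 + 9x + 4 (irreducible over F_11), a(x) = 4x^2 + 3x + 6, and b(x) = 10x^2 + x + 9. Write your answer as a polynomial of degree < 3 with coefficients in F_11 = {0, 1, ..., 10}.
a · b ≡ 9x^2 + 4x + 1 (mod f(x))

Multiply in F_11[x]: a(x)·b(x) = (4x^2 + 3x + 6)·(10x^2 + x + 9) = 7x^4 + x^3 + 10. This has degree ≥ 3, so divide by f(x) over F_11: 7x^4 + x^3 + 10 = (7x + 5)·(x^3 + x^2 + 9x + 4) + (9x^2 + 4x + 1). Hence a·b ≡ 9x^2 + 4x + 1 (mod f). (F_11[x]/(f) is a field with 11^3 = 1331 elements since f is irreducible of degree 3.)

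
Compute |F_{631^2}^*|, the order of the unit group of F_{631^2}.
|F_{631^2}^*| = 398160

F_{631^2} has 631^2 = 398161 elements; its multiplicative group consists of all nonzero elements, so |F_{631^2}^*| = 398161 - 1 = 398160. (It is cyclic since any finite subgroup of the multiplicative group of a field is cyclic.)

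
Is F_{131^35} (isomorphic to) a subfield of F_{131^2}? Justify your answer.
No: F_{131^35} is not a subfield of F_{131^2}

F_{p^m} embeds in F_{p^n} iff m | n. Here 35 ∤ 2 (since 2 = 0·35 + 2 with remainder 2 ≠ 0), so F_{131^35} is not a subfield of F_{131^2}. Equivalently: if it were, the tower law would give 35 = [F_{131^35}:F_131] dividing [F_{131^2}:F_131] = 2, contradiction.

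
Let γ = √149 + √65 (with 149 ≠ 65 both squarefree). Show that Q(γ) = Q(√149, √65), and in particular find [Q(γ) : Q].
[Q(γ) : Q] = 4 (equivalently, Q(γ) = Q(√149, √65))

Obviously Q(γ) ⊆ Q(√149, √65), and [Q(√149, √65):Q] = 4 (since 149, 65 are distinct squarefree integers > 1 with 9685 not a perfect square). To show equality we compute the minimal polynomial of γ. From γ = √149 + √65: γ^2 = 149 + 2√(9685) + 65 = 214 + 2√(9685), so γ^2 - 214 = 2√(9685); squaring, (γ^2 - 214)^2 = 4·9685, i.e. γ^4 - 428γ^2 + 45796 - 38740 = 0, i.e. γ^4 - 428γ^2 + 7056 = 0. So γ is a root of x^4 - 428x^2 + 7056. This polynomial is irreducible over Q: it has no rational root (each ±√149 ± √65 is irrational), and any factorization into two quadratics over Q would force √(9685) ∈ Q (pairing opposite roots) or √149, √65 ∈ Q (other pairings), all impossible. Hence [Q(γ):Q] = 4 = [Q(√149, √65):Q], so Q(γ) = Q(√149, √65).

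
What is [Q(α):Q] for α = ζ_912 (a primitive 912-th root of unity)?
[Q(α):Q] = 288

The minimal polynomial of ζ_912 over Q is the 912-th cyclotomic polynomial Φ_912(x), which is irreducible over Q and has degree φ(912) = 288. Hence [Q(α):Q] = φ(912) = 288.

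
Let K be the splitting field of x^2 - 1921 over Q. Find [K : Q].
[K : Q] = 2

f(x) = x^2 - 1921 factors as (x - √1921)(x + √1921). The splitting field is K = Q(√1921). Since 1921 is squarefree and > 1, it is not a perfect square, so x^2 - 1921 is irreducible over Q and [Q(√1921) : Q] = 2. Hence [K : Q] = 2.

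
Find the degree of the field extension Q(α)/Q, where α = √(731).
[Q(α):Q] = 2

[Q(α):Q] equals the degree of the minimal polynomial of α. Here α^2 = 731 and x^2 - 731 is irreducible (d = 731 is squarefree, ≠ 1, hence not a square), so deg(m_α) = 2. Thus [Q(α):Q] = 2.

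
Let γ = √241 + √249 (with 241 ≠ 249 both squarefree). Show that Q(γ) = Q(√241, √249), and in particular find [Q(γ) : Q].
[Q(γ) : Q] = 4 (equivalently, Q(γ) = Q(√241, √249))

Obviously Q(γ) ⊆ Q(√241, √249), and [Q(√241, √249):Q] = 4 (since 241, 249 are distinct squarefree integers > 1 with 60009 not a perfect square). To show equality we compute the minimal polynomial of γ. From γ = √241 + √249: γ^2 = 241 + 2√(60009) + 249 = 490 + 2√(60009), so γ^2 - 490 = 2√(60009); squaring, (γ^2 - 490)^2 = 4·60009, i.e. γ^4 - 980γ^2 + 240100 - 240036 = 0, i.e. γ^4 - 980γ^2 + 64 = 0. So γ is a root of x^4 - 980x^2 + 64. This polynomial is irreducible over Q: it has no rational root (each ±√241 ± √249 is irrational), and any factorization into two quadratics over Q would force √(60009) ∈ Q (pairing opposite roots) or √241, √249 ∈ Q (other pairings), all impossible. Hence [Q(γ):Q] = 4 = [Q(√241, √249):Q], so Q(γ) = Q(√241, √249).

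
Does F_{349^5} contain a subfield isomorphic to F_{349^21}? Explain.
No: F_{349^21} is not a subfield of F_{349^5}

F_{p^m} embeds in F_{p^n} iff m | n. Here 21 ∤ 5 (since 5 = 0·21 + 5 with remainder 5 ≠ 0), so F_{349^21} is not a subfield of F_{349^5}. Equivalently: if it were, the tower law would give 21 = [F_{349^21}:F_349] dividing [F_{349^5}:F_349] = 5, contradiction.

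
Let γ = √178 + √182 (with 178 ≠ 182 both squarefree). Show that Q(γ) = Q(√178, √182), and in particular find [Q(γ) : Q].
[Q(γ) : Q] = 4 (equivalently, Q(γ) = Q(√178, √182))

Obviously Q(γ) ⊆ Q(√178, √182), and [Q(√178, √182):Q] = 4 (since 178, 182 are distinct squarefree integers > 1 with 32396 not a perfect square). To show equality we compute the minimal polynomial of γ. From γ = √178 + √182: γ^2 = 178 + 2√(32396) + 182 = 360 + 2√(32396), so γ^2 - 360 = 2√(32396); squaring, (γ^2 - 360)^2 = 4·32396, i.e. γ^4 - 720γ^2 + 129600 - 129584 = 0, i.e. γ^4 - 720γ^2 + 16 = 0. So γ is a root of x^4 - 720x^2 + 16. This polynomial is irreducible over Q: it has no rational root (each ±√178 ± √182 is irrational), and any factorization into two quadratics over Q would force √(32396) ∈ Q (pairing opposite roots) or √178, √182 ∈ Q (other pairings), all impossible. Hence [Q(γ):Q] = 4 = [Q(√178, √182):Q], so Q(γ) = Q(√178, √182).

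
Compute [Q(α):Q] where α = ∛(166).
[Q(α):Q] = 3

The minimal polynomial of α is x^3 - 166, irreducible over Q since 166 is not a perfect cube (so x^3 - 166 has no rational root). Hence [Q(α):Q] = deg(m_α) = 3.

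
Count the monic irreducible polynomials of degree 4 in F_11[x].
There are 3630 monic irreducible polynomials of degree 4 over F_11

Each element of F_{11^4} that lies in no proper subfield is a root of exactly one monic irreducible of degree 4 over F_11, and each such polynomial has 4 distinct roots in F_{11^4}. By Möbius inversion the count is N_11(4) = (1/4) Σ_{d|4} μ(4/d) · 11^d = (1/4)(μ(4)·11^1 + μ(2)·11^2 + μ(1)·11^4) = 14520/4 = 3630.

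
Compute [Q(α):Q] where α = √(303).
[Q(α):Q] = 2

[Q(α):Q] equals the degree of the minimal polynomial of α. Here α^2 = 303 and x^2 - 303 is irreducible (d = 303 is squarefree, ≠ 1, hence not a square), so deg(m_α) = 2. Thus [Q(α):Q] = 2.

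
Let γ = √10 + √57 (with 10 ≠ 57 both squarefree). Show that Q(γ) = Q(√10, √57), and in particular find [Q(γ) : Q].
[Q(γ) : Q] = 4 (equivalently, Q(γ) = Q(√10, √57))

Obviously Q(γ) ⊆ Q(√10, √57), and [Q(√10, √57):Q] = 4 (since 10, 57 are distinct squarefree integers > 1 with 570 not a perfect square). To show equality we compute the minimal polynomial of γ. From γ = √10 + √57: γ^2 = 10 + 2√(570) + 57 = 67 + 2√(570), so γ^2 - 67 = 2√(570); squaring, (γ^2 - 67)^2 = 4·570, i.e. γ^4 - 134γ^2 + 4489 - 2280 = 0, i.e. γ^4 - 134γ^2 + 2209 = 0. So γ is a root of x^4 - 134x^2 + 2209. This polynomial is irreducible over Q: it has no rational root (each ±√10 ± √57 is irrational), and any factorization into two quadratics over Q would force √(570) ∈ Q (pairing opposite roots) or √10, √57 ∈ Q (other pairings), all impossible. Hence [Q(γ):Q] = 4 = [Q(√10, √57):Q], so Q(γ) = Q(√10, √57).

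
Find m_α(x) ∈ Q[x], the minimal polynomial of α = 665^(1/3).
m_α(x) = x^3 - 665

α satisfies α^3 = 665, so x^3 - 665 annihilates α. By the rational root test, a rational root p/q (in lowest terms) of x^3 - 665 would satisfy p^3 = 665 q^3, forcing q = 1 and p^3 = 665; but 665 is not a perfect cube, contradiction. A monic cubic over Q with no rational root is irreducible (any nontrivial factorization would include a linear factor). Hence x^3 - 665 is the minimal polynomial of α, and in particular [Q(α):Q] = 3.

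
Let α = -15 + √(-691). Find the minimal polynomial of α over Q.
m_α(x) = x^2 + 30x + 916

From α + 15 = √(-691), squaring gives (α + 15)^2 = -691, i.e. α^2 + 30α + 225 = -691, so α^2 + 30α + 916 = 0. The discriminant of x^2 + 30x + 916 is (30)^2 - 4·(916) = 900 - 3664 = -2764, and 4·(-691) is not a perfect square in Q since -691 is squarefree and ≠ 1. Hence x^2 + 30x + 916 is irreducible over Q and is the minimal polynomial of α.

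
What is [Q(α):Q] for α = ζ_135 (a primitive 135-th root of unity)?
[Q(α):Q] = 72

The minimal polynomial of ζ_135 over Q is the 135-th cyclotomic polynomial Φ_135(x), which is irreducible over Q and has degree φ(135) = 72. Hence [Q(α):Q] = φ(135) = 72.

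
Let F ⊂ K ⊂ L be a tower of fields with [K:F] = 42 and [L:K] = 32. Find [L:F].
[L:F] = 1344

The tower law says that for any tower of field extensions F ⊂ K ⊂ L with finite degrees, [L:F] = [L:K] · [K:F]. Here this gives [L:F] = 32 · 42 = 1344.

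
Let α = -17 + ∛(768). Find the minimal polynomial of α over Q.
m_α(x) = x^3 + 51x^2 + 867x + 4145

Set β = α + 17 = ∛(768), so β^3 = 768. Then (α + 17)^3 - 768 = 0, i.e. α is a root of g(x) = (x + 17)^3 - 768 = x^3 + 51x^2 + 867x + 4145. Since g(x) = h(x + 17) where h(x) = x^3 - 768, and h is irreducible over Q (because 768 is not a perfect cube, so h has no rational root, and a monic cubic with no rational root is irreducible), g is also irreducible (irreducibility is preserved under the substitution x → x + 17). Hence m_α(x) = x^3 + 51x^2 + 867x + 4145.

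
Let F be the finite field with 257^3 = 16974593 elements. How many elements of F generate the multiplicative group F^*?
There are φ(16974592) = 8340480 primitive elements

F_q^* is cyclic of order q - 1 = 16974592. A cyclic group of order m has exactly φ(m) generators. Here m = 16974592 = 2^8 · 61 · 1087, so the number of primitive elements is φ(16974592) = 8340480.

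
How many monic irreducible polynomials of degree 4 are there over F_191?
There are 332706720 monic irreducible polynomials of degree 4 over F_191

Each element of F_{191^4} that lies in no proper subfield is a root of exactly one monic irreducible of degree 4 over F_191, and each such polynomial has 4 distinct roots in F_{191^4}. By Möbius inversion the count is N_191(4) = (1/4) Σ_{d|4} μ(4/d) · 191^d = (1/4)(μ(4)·191^1 + μ(2)·191^2 + μ(1)·191^4) = 1330826880/4 = 332706720.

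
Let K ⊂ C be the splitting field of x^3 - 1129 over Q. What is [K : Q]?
[K : Q] = 6

The roots of x^3 - 1129 are ∛1129, ω∛1129, ω^2∛1129 where ω = e^(2πi/3) is a primitive cube root of unity, so K = Q(∛1129, ω). Now [Q(∛1129):Q] = 3 (since 1129 is not a perfect cube, x^3 - 1129 is irreducible) and [Q(ω):Q] = 2. Both 2 and 3 divide [K:Q], and [K:Q] ≤ 3·2 = 6, so [K:Q] = 6. (Equivalently: Q(∛1129) ⊂ R but ω ∉ R, so [K : Q(∛1129)] = 2.)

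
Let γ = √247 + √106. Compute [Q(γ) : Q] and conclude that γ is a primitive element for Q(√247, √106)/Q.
[Q(γ) : Q] = 4 (equivalently, Q(γ) = Q(√247, √106))

Obviously Q(γ) ⊆ Q(√247, √106), and [Q(√247, √106):Q] = 4 (since 247, 106 are distinct squarefree integers > 1 with 26182 not a perfect square). To show equality we compute the minimal polynomial of γ. From γ = √247 + √106: γ^2 = 247 + 2√(26182) + 106 = 353 + 2√(26182), so γ^2 - 353 = 2√(26182); squaring, (γ^2 - 353)^2 = 4·26182, i.e. γ^4 - 706γ^2 + 124609 - 104728 = 0, i.e. γ^4 - 706γ^2 + 19881 = 0. So γ is a root of x^4 - 706x^2 + 19881. This polynomial is irreducible over Q: it has no rational root (each ±√247 ± √106 is irrational), and any factorization into two quadratics over Q would force √(26182) ∈ Q (pairing opposite roots) or √247, √106 ∈ Q (other pairings), all impossible. Hence [Q(γ):Q] = 4 = [Q(√247, √106):Q], so Q(γ) = Q(√247, √106).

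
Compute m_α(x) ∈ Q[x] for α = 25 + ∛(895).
m_α(x) = x^3 - 75x^2 + 1875x - 16520

Set β = α - 25 = ∛(895), so β^3 = 895. Then (α - 25)^3 - 895 = 0, i.e. α is a root of g(x) = (x - 25)^3 - 895 = x^3 - 75x^2 + 1875x - 16520. Since g(x) = h(x - 25) where h(x) = x^3 - 895, and h is irreducible over Q (because 895 is not a perfect cube, so h has no rational root, and a monic cubic with no rational root is irreducible), g is also irreducible (irreducibility is preserved under the substitution x → x - 25). Hence m_α(x) = x^3 - 75x^2 + 1875x - 16520.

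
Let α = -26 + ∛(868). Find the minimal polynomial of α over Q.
m_α(x) = x^3 + 78x^2 + 2028x + 16708

Set β = α + 26 = ∛(868), so β^3 = 868. Then (α + 26)^3 - 868 = 0, i.e. α is a root of g(x) = (x + 26)^3 - 868 = x^3 + 78x^2 + 2028x + 16708. Since g(x) = h(x + 26) where h(x) = x^3 - 868, and h is irreducible over Q (because 868 is not a perfect cube, so h has no rational root, and a monic cubic with no rational root is irreducible), g is also irreducible (irreducibility is preserved under the substitution x → x + 26). Hence m_α(x) = x^3 + 78x^2 + 2028x + 16708.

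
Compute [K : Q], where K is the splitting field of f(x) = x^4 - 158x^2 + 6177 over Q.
[K : Q] = 4

Solving the quadratic in x^2: x^2 = (158 ± √(158^2 - 4·6177))/2 = (158 ± √256)/2 = (158 ± 16)/2, giving x^2 = 87 or x^2 = 71. So f(x) = (x^2 - 87)(x^2 - 71) and the roots of f are ±√87, ±√71. Hence the splitting field is K = Q(√87, √71). Since 87 and 71 are distinct squarefree integers > 1, their product 6177 is not a perfect square, so √71 ∉ Q(√87). By the tower law [K:Q] = [Q(√87,√71):Q(√87)] · [Q(√87):Q] = 2 · 2 = 4.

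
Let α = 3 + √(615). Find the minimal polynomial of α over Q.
m_α(x) = x^2 - 6x - 606

From α - 3 = √(615), squaring gives (α - 3)^2 = 615, i.e. α^2 - 6α + 9 = 615, so α^2 - 6α - 606 = 0. The discriminant of x^2 - 6x - 606 is (-6)^2 - 4·(-606) = 36 + 2424 = 2460, and 4·(615) is not a perfect square in Q since 615 is squarefree and ≠ 1. Hence x^2 - 6x - 606 is irreducible over Q and is the minimal polynomial of α.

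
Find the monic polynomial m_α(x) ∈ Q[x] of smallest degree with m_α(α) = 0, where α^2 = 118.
m_α(x) = x^2 - 118

α satisfies α^2 - 118 = 0, so x^2 - 118 annihilates α. Since d = 118 is squarefree and ≠ 1, it is not a perfect square in Q, so x^2 - 118 has no rational root and is therefore irreducible over Q (a degree-2 polynomial over a field is irreducible iff it has no root). Hence m_α(x) = x^2 - 118.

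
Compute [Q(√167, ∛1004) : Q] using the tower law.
[Q(√167, ∛1004) : Q] = 6

Let L = Q(√167, ∛1004). Since Q(√167) ⊂ L and [Q(√167):Q] = 2, the tower law gives 2 | [L:Q]. Likewise Q(∛1004) ⊂ L with [Q(∛1004):Q] = 3 (because 1004 is not a perfect cube), so 3 | [L:Q]. As gcd(2,3) = 1, [L:Q] is divisible by 6. Conversely L is generated over Q by √167 and ∛1004, so [L:Q] ≤ 2·3 = 6. Therefore [Q(√167, ∛1004) : Q] = 6.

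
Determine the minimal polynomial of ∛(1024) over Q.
m_α(x) = x^3 - 1024

α satisfies α^3 = 1024, so x^3 - 1024 annihilates α. By the rational root test, a rational root p/q (in lowest terms) of x^3 - 1024 would satisfy p^3 = 1024 q^3, forcing q = 1 and p^3 = 1024; but 1024 is not a perfect cube, contradiction. A monic cubic over Q with no rational root is irreducible (any nontrivial factorization would include a linear factor). Hence x^3 - 1024 is the minimal polynomial of α, and in particular [Q(α):Q] = 3.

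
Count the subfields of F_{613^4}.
F_{613^4} has 3 subfields

The subfields of F_{p^n} are exactly the fields F_{p^d} for d | n (each is the fixed field of the unique index-d subgroup of Gal(F_{p^n}/F_p) ≅ Z/nZ). The divisors of n = 4 are {1, 2, 4}, giving 3 subfields: F_{613^1}, F_{613^2}, F_{613^4}.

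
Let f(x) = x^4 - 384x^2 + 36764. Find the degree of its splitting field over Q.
[K : Q] = 4

Solving the quadratic in x^2: x^2 = (384 ± √(384^2 - 4·36764))/2 = (384 ± √400)/2 = (384 ± 20)/2, giving x^2 = 202 or x^2 = 182. So f(x) = (x^2 - 202)(x^2 - 182) and the roots of f are ±√202, ±√182. Hence the splitting field is K = Q(√202, √182). Since 202 and 182 are distinct squarefree integers > 1, their product 36764 is not a perfect square, so √182 ∉ Q(√202). By the tower law [K:Q] = [Q(√202,√182):Q(√202)] · [Q(√202):Q] = 2 · 2 = 4.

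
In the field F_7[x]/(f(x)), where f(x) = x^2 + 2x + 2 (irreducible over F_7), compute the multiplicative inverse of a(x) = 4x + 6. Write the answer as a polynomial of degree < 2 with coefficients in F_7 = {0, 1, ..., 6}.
a(x)^(-1) ≡ 4x + 2 (mod f(x))

Since f is irreducible over F_7, F_7[x]/(f) is a field and a(x) ≠ 0 has an inverse. Apply the extended Euclidean algorithm to f(x) and a(x) in F_7[x]: f(x) = (2x + 1)·a(x) + (3). The last nonzero remainder is the constant 3 = gcd(f, a) in F_7. Back-substituting through the division chain expresses 3 = s(x)·a(x) + t(x)·f(x) with s(x) ≡ 5x + 6 (mod f), so (5x + 6)·a(x) ≡ 3 (mod f). Multiplying by 3^(-1) ≡ 5 in F_7 gives a(x)^(-1) ≡ 5·(5x + 6) ≡ 4x + 2 (mod f). Check: (4x + 6)·(4x + 2) = 2x^2 + 4x + 5 ≡ 1 (mod x^2 + 2x + 2).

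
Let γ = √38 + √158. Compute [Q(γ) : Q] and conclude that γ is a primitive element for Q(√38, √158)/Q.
[Q(γ) : Q] = 4 (equivalently, Q(γ) = Q(√38, √158))

Obviously Q(γ) ⊆ Q(√38, √158), and [Q(√38, √158):Q] = 4 (since 38, 158 are distinct squarefree integers > 1 with 6004 not a perfect square). To show equality we compute the minimal polynomial of γ. From γ = √38 + √158: γ^2 = 38 + 2√(6004) + 158 = 196 + 2√(6004), so γ^2 - 196 = 2√(6004); squaring, (γ^2 - 196)^2 = 4·6004, i.e. γ^4 - 392γ^2 + 38416 - 24016 = 0, i.e. γ^4 - 392γ^2 + 14400 = 0. So γ is a root of x^4 - 392x^2 + 14400. This polynomial is irreducible over Q: it has no rational root (each ±√38 ± √158 is irrational), and any factorization into two quadratics over Q would force √(6004) ∈ Q (pairing opposite roots) or √38, √158 ∈ Q (other pairings), all impossible. Hence [Q(γ):Q] = 4 = [Q(√38, √158):Q], so Q(γ) = Q(√38, √158).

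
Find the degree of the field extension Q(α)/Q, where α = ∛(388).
[Q(α):Q] = 3

The minimal polynomial of α is x^3 - 388, irreducible over Q since 388 is not a perfect cube (so x^3 - 388 has no rational root). Hence [Q(α):Q] = deg(m_α) = 3.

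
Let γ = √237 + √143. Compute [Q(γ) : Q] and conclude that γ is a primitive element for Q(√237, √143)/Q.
[Q(γ) : Q] = 4 (equivalently, Q(γ) = Q(√237, √143))

Obviously Q(γ) ⊆ Q(√237, √143), and [Q(√237, √143):Q] = 4 (since 237, 143 are distinct squarefree integers > 1 with 33891 not a perfect square). To show equality we compute the minimal polynomial of γ. From γ = √237 + √143: γ^2 = 237 + 2√(33891) + 143 = 380 + 2√(33891), so γ^2 - 380 = 2√(33891); squaring, (γ^2 - 380)^2 = 4·33891, i.e. γ^4 - 760γ^2 + 144400 - 135564 = 0, i.e. γ^4 - 760γ^2 + 8836 = 0. So γ is a root of x^4 - 760x^2 + 8836. This polynomial is irreducible over Q: it has no rational root (each ±√237 ± √143 is irrational), and any factorization into two quadratics over Q would force √(33891) ∈ Q (pairing opposite roots) or √237, √143 ∈ Q (other pairings), all impossible. Hence [Q(γ):Q] = 4 = [Q(√237, √143):Q], so Q(γ) = Q(√237, √143).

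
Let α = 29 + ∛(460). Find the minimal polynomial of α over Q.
m_α(x) = x^3 - 87x^2 + 2523x - 24849

Set β = α - 29 = ∛(460), so β^3 = 460. Then (α - 29)^3 - 460 = 0, i.e. α is a root of g(x) = (x - 29)^3 - 460 = x^3 - 87x^2 + 2523x - 24849. Since g(x) = h(x - 29) where h(x) = x^3 - 460, and h is irreducible over Q (because 460 is not a perfect cube, so h has no rational root, and a monic cubic with no rational root is irreducible), g is also irreducible (irreducibility is preserved under the substitution x → x - 29). Hence m_α(x) = x^3 - 87x^2 + 2523x - 24849.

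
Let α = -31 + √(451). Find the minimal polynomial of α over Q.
m_α(x) = x^2 + 62x + 510

From α + 31 = √(451), squaring gives (α + 31)^2 = 451, i.e. α^2 + 62α + 961 = 451, so α^2 + 62α + 510 = 0. The discriminant of x^2 + 62x + 510 is (62)^2 - 4·(510) = 3844 - 2040 = 1804, and 4·(451) is not a perfect square in Q since 451 is squarefree and ≠ 1. Hence x^2 + 62x + 510 is irreducible over Q and is the minimal polynomial of α.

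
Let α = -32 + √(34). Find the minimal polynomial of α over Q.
m_α(x) = x^2 + 64x + 990

From α + 32 = √(34), squaring gives (α + 32)^2 = 34, i.e. α^2 + 64α + 1024 = 34, so α^2 + 64α + 990 = 0. The discriminant of x^2 + 64x + 990 is (64)^2 - 4·(990) = 4096 - 3960 = 136, and 4·(34) is not a perfect square in Q since 34 is squarefree and ≠ 1. Hence x^2 + 64x + 990 is irreducible over Q and is the minimal polynomial of α.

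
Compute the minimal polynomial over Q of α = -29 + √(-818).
m_α(x) = x^2 + 58x + 1659

From α + 29 = √(-818), squaring gives (α + 29)^2 = -818, i.e. α^2 + 58α + 841 = -818, so α^2 + 58α + 1659 = 0. The discriminant of x^2 + 58x + 1659 is (58)^2 - 4·(1659) = 3364 - 6636 = -3272, and 4·(-818) is not a perfect square in Q since -818 is squarefree and ≠ 1. Hence x^2 + 58x + 1659 is irreducible over Q and is the minimal polynomial of α.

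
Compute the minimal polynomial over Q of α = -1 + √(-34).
m_α(x) = x^2 + 2x + 35

From α + 1 = √(-34), squaring gives (α + 1)^2 = -34, i.e. α^2 + 2α + 1 = -34, so α^2 + 2α + 35 = 0. The discriminant of x^2 + 2x + 35 is (2)^2 - 4·(35) = 4 - 140 = -136, and 4·(-34) is not a perfect square in Q since -34 is squarefree and ≠ 1. Hence x^2 + 2x + 35 is irreducible over Q and is the minimal polynomial of α.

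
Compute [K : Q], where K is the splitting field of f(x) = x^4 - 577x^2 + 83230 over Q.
[K : Q] = 4

Solving the quadratic in x^2: x^2 = (577 ± √(577^2 - 4·83230))/2 = (577 ± √9)/2 = (577 ± 3)/2, giving x^2 = 287 or x^2 = 290. So f(x) = (x^2 - 287)(x^2 - 290) and the roots of f are ±√287, ±√290. Hence the splitting field is K = Q(√287, √290). Since 287 and 290 are distinct squarefree integers > 1, their product 83230 is not a perfect square, so √290 ∉ Q(√287). By the tower law [K:Q] = [Q(√287,√290):Q(√287)] · [Q(√287):Q] = 2 · 2 = 4.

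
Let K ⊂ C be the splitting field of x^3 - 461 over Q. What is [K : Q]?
[K : Q] = 6

The roots of x^3 - 461 are ∛461, ω∛461, ω^2∛461 where ω = e^(2πi/3) is a primitive cube root of unity, so K = Q(∛461, ω). Now [Q(∛461):Q] = 3 (since 461 is not a perfect cube, x^3 - 461 is irreducible) and [Q(ω):Q] = 2. Both 2 and 3 divide [K:Q], and [K:Q] ≤ 3·2 = 6, so [K:Q] = 6. (Equivalently: Q(∛461) ⊂ R but ω ∉ R, so [K : Q(∛461)] = 2.)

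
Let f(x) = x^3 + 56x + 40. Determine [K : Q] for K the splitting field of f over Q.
[K : Q] = 6

By the rational root test, any rational root of the monic integer polynomial f(x) = x^3 + 56x + 40 must be an integer dividing the constant term 40, i.e. one of ±{1, 2, 4, 5, 8, 10, 20, 40}. Evaluating: f(1) = 97, f(-1) = -17, f(2) = 160, f(-2) = -80, f(4) = 328, f(-4) = -248, f(5) = 445, f(-5) = -365, f(8) = 1000, f(-8) = -920, f(10) = 1600, f(-10) = -1520, f(20) = 9160, f(-20) = -9080, f(40) = 66280, f(-40) = -66200; none is 0, so f has no rational root and is therefore irreducible over Q (a cubic with no linear factor over a field is irreducible). For an irreducible cubic, the Galois group is A_3 or S_3 according as the discriminant disc(f) = -4a^3 - 27b^2 = -4·(56)^3 - 27·(40)^2 = -745664 is or is not a square in Q. Here disc(f) = -745664 is not a perfect square in Q, so the Galois group of f over Q is not contained in A_3 and must be all of S_3. The splitting field has degree |S_3| = 6 over Q, so [K : Q] = 6.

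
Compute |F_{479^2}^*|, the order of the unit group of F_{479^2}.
|F_{479^2}^*| = 229440

F_{479^2} has 479^2 = 229441 elements; its multiplicative group consists of all nonzero elements, so |F_{479^2}^*| = 229441 - 1 = 229440. (It is cyclic since any finite subgroup of the multiplicative group of a field is cyclic.)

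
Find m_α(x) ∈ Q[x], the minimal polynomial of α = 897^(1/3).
m_α(x) = x^3 - 897

α satisfies α^3 = 897, so x^3 - 897 annihilates α. By the rational root test, a rational root p/q (in lowest terms) of x^3 - 897 would satisfy p^3 = 897 q^3, forcing q = 1 and p^3 = 897; but 897 is not a perfect cube, contradiction. A monic cubic over Q with no rational root is irreducible (any nontrivial factorization would include a linear factor). Hence x^3 - 897 is the minimal polynomial of α, and in particular [Q(α):Q] = 3.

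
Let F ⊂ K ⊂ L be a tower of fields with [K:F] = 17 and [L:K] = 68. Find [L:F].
[L:F] = 1156

The tower law says that for any tower of field extensions F ⊂ K ⊂ L with finite degrees, [L:F] = [L:K] · [K:F]. Here this gives [L:F] = 68 · 17 = 1156.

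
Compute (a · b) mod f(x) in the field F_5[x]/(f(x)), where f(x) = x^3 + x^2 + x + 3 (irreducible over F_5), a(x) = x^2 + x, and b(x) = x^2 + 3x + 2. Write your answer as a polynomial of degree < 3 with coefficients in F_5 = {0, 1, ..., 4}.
a · b ≡ x^2 + x + 1 (mod f(x))

Multiply in F_5[x]: a(x)·b(x) = (x^2 + x)·(x^2 + 3x + 2) = x^4 + 4x^3 + 2x. This has degree ≥ 3, so divide by f(x) over F_5: x^4 + 4x^3 + 2x = (x + 3)·(x^3 + x^2 + x + 3) + (x^2 + x + 1). Hence a·b ≡ x^2 + x + 1 (mod f). (F_5[x]/(f) is a field with 5^3 = 125 elements since f is irreducible of degree 3.)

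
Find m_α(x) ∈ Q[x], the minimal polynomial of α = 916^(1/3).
m_α(x) = x^3 - 916

α satisfies α^3 = 916, so x^3 - 916 annihilates α. By the rational root test, a rational root p/q (in lowest terms) of x^3 - 916 would satisfy p^3 = 916 q^3, forcing q = 1 and p^3 = 916; but 916 is not a perfect cube, contradiction. A monic cubic over Q with no rational root is irreducible (any nontrivial factorization would include a linear factor). Hence x^3 - 916 is the minimal polynomial of α, and in particular [Q(α):Q] = 3.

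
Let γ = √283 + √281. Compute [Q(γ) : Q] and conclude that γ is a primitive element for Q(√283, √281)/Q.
[Q(γ) : Q] = 4 (equivalently, Q(γ) = Q(√283, √281))

Obviously Q(γ) ⊆ Q(√283, √281), and [Q(√283, √281):Q] = 4 (since 283, 281 are distinct squarefree integers > 1 with 79523 not a perfect square). To show equality we compute the minimal polynomial of γ. From γ = √283 + √281: γ^2 = 283 + 2√(79523) + 281 = 564 + 2√(79523), so γ^2 - 564 = 2√(79523); squaring, (γ^2 - 564)^2 = 4·79523, i.e. γ^4 - 1128γ^2 + 318096 - 318092 = 0, i.e. γ^4 - 1128γ^2 + 4 = 0. So γ is a root of x^4 - 1128x^2 + 4. This polynomial is irreducible over Q: it has no rational root (each ±√283 ± √281 is irrational), and any factorization into two quadratics over Q would force √(79523) ∈ Q (pairing opposite roots) or √283, √281 ∈ Q (other pairings), all impossible. Hence [Q(γ):Q] = 4 = [Q(√283, √281):Q], so Q(γ) = Q(√283, √281).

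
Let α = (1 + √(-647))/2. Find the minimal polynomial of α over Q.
m_α(x) = x^2 - x + 162

From 2α - 1 = √(-647), squaring gives (2α - 1)^2 = -647, i.e. 4α^2 - 4α + 1 = -647, so α^2 - α + (1 + 647)/4 = 0. Since -647 ≡ 1 (mod 4), (1 + 647)/4 = 162 ∈ Z. The polynomial x^2 - x + 162 has discriminant 1 - 4·(162) = -647, which is not a perfect square in Q (d = -647 is squarefree and ≠ 1), so x^2 - x + 162 is irreducible over Q. It is the minimal polynomial of α.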